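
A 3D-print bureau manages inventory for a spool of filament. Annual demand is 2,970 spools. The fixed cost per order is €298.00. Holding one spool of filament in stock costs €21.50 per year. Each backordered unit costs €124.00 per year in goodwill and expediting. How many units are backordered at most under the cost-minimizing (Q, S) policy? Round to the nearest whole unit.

With planned backorders, Q* = √(2DS/H) · √((H+B)/B).
√(2DS/H) = √(2 × 2,970 × 298 / 21.5) = 286.934.
√((H+B)/B) = √((21.5+124)/124) = 1.0832.
Q* ≈ 310.816.
S* = Q* · H/(H+B) = 310.816 × 21.5/145.5 ≈ 45.928.

S* ≈ 46 spools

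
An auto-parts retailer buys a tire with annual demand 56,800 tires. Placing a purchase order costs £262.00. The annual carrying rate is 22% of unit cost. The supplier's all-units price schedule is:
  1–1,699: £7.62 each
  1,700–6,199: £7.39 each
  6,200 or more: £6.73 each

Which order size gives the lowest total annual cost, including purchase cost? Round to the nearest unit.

Q* ≈ 6,200 tires

Holding cost per unit per year at price C is H = 0.22·C.
Evaluate total cost at each tier's feasible EOQ or, if the EOQ is below the tier, at the tier's minimum quantity.
Tier 1 (£7.62): EOQ = 4213.6 exceeds tier's upper bound 1699, so this tier is dominated.
EOQ at £7.39 = 4278.6 (feasible in tier 2): TC = 56,800×£7.39 + (56,800/4278.6)×262 + (4278.6/2)×0.22×£7.39 = £426,708.22.
EOQ at £6.73 = 4483.5 < 6200, so use break Q=6200: TC = 56,800×£6.73 + (56,800/6200.0)×262 + (6200.0/2)×0.22×£6.73 = £389,254.12.
Lowest total cost is £389,254.12 at Q = 6200.0.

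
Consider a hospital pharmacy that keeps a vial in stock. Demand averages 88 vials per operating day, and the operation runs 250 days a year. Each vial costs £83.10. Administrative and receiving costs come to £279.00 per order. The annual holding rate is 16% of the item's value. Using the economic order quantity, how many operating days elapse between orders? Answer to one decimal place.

Annual demand D = 88 × 250 = 22,000.
Holding cost H = 0.16 × £83.10 = £13.2960 per unit per year.
The optimal lot size = √(2DS/H) = √(2 × 22,000 × 279 / 13.296) ≈ 960.88.
Cycle time = Q*/D × 250 = 960.88 / 22,000 × 250 ≈ 10.919 days.

T ≈ 10.9 days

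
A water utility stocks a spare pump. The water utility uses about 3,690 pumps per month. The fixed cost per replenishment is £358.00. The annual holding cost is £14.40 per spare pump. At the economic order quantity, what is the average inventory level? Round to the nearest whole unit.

Annual demand D = 3,690 × 12 = 44,280.
The optimal lot size = √(2DS/H) = √(2 × 44,280 × 358 / 14.4) ≈ 1483.81.
Average inventory = Q*/2 ≈ 1483.81 / 2 = 741.906.

Average inventory ≈ 742 pumps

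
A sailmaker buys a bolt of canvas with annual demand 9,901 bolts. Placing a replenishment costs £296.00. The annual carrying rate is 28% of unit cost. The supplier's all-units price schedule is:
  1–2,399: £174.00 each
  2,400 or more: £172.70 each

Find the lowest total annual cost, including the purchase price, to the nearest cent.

TC* ≈ £1,739,672.73

Holding cost per unit per year at price C is H = 0.28·C.
For each price level, check whether its EOQ is feasible; otherwise the best quantity at that price is the breakpoint.
EOQ at £174.00 = 346.9 (feasible in tier 1): TC = 9,901×£174.00 + (9,901/346.9)×296 + (346.9/2)×0.28×£174.00 = £1,739,672.73.
EOQ at £172.70 = 348.2 < 2400, so use break Q=2400: TC = 9,901×£172.70 + (9,901/2400.0)×296 + (2400.0/2)×0.28×£172.70 = £1,769,151.02.
Lowest total cost among the candidates is at Q = 346.9.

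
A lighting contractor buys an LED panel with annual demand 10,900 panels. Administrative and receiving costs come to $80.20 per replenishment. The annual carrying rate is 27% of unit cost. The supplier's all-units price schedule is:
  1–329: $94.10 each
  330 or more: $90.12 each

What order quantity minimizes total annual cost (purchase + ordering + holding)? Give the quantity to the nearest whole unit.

Q* ≈ 330 panels

Holding cost per unit per year at price C is H = 0.27·C.
Candidates are each tier's EOQ (if it falls in that tier) and each price-break quantity.
EOQ at $94.10 = 262.3 (feasible in tier 1): TC = 10,900×$94.10 + (10,900/262.3)×80.2 + (262.3/2)×0.27×$94.10 = $1,032,354.88.
EOQ at $90.12 = 268.1 < 330, so use break Q=330: TC = 10,900×$90.12 + (10,900/330.0)×80.2 + (330.0/2)×0.27×$90.12 = $988,971.88.
Lowest total cost is $988,971.88 at Q = 330.0.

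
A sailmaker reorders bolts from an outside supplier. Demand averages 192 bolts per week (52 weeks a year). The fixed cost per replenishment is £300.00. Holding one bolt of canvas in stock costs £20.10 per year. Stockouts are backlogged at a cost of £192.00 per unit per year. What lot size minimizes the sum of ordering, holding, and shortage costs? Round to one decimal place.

Annual demand D = 192 × 52 = 9,984.
With planned backorders, Q* = √(2DS/H) · √((H+B)/B).
√(2DS/H) = √(2 × 9,984 × 300 / 20.1) = 545.921.
√((H+B)/B) = √((20.1+192)/192) = 1.0510.
Q* ≈ 573.786.

Q* ≈ 573.8 bolts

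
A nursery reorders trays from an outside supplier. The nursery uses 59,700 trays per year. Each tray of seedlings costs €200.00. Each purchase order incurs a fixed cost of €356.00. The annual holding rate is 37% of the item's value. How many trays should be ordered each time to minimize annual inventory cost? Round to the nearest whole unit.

Holding cost H = 0.37 × €200.00 = €74.0000 per unit per year.
EOQ = √(2DS / H) = √(2 × 59,700 × 356 / 74).
= √(42,506,400 / 74) = √574,410.8108 ≈ 757.899.

Q* ≈ 758 trays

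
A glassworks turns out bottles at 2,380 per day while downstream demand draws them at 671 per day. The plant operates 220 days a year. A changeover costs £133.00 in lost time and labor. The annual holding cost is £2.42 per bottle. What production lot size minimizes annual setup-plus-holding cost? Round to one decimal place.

Q* ≈ 4,753.6 bottles

Annual demand D = 671 × 220 = 147,620.
Production build-up factor (1 − d/p) = 1 − 671/2,380 = 0.7181.
Q* = √(2DS / (H(1 − d/p))) = √(2 × 147,620 × 133 / (2.42 × 0.7181)).
= √(39,266,920 / 1.7377) ≈ 4753.606.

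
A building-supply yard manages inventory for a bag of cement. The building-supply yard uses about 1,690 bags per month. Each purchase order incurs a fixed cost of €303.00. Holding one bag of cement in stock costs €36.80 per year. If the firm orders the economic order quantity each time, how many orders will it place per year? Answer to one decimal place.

Annual demand D = 1,690 × 12 = 20,280.
Q* = √(2DS/H) = √(2 × 20,280 × 303 / 36.8) ≈ 577.89.
Orders per year = D / Q* = 20,280 / 577.89 ≈ 35.093.

N ≈ 35.1 orders per year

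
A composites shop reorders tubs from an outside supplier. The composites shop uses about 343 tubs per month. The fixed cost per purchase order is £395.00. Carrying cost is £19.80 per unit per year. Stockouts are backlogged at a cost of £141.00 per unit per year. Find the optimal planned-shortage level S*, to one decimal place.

Annual demand D = 343 × 12 = 4,116.
With planned backorders, Q* = √(2DS/H) · √((H+B)/B).
√(2DS/H) = √(2 × 4,116 × 395 / 19.8) = 405.246.
√((H+B)/B) = √((19.8+141)/141) = 1.0679.
Q* ≈ 432.765.
S* = Q* · H/(H+B) = 432.765 × 19.8/160.8 ≈ 53.288.

S* ≈ 53.3 tubs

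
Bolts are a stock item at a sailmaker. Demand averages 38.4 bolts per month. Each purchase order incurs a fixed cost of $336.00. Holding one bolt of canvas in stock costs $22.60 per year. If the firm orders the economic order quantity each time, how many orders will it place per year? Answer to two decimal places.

N ≈ 3.94 orders per year

Annual demand D = 38.4 × 12 = 460.8.
Q* = √(2DS/H) = √(2 × 460.8 × 336 / 22.6) ≈ 117.05.
Orders per year = D / Q* = 460.8 / 117.05 ≈ 3.937.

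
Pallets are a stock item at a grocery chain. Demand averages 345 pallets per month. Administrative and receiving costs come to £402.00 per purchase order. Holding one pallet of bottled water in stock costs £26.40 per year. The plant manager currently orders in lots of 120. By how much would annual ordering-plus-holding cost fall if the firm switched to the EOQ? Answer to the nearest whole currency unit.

Extra cost ≈ £6,079 per year

Annual demand D = 345 × 12 = 4,140.
EOQ = √(2DS/H) = √(2 × 4,140 × 402 / 26.4) ≈ 355.08.
Cost at Q* = (D/Q*)S + (Q*/2)H = √(2DSH) ≈ £9,374.11.
Cost at Q = 120: (4,140/120)×402 + (120/2)×26.4 = £13,869.00 + £1,584.00 = £15,453.00.
Excess = £15,453.00 − £9,374.11 = £6,078.89.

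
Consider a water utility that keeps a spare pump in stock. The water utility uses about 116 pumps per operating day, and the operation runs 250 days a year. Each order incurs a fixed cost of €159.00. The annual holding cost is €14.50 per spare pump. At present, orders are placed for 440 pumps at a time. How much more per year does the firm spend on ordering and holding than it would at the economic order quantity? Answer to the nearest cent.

Annual demand D = 116 × 250 = 29,000.
EOQ = √(2DS/H) = √(2 × 29,000 × 159 / 14.5) ≈ 797.50.
Cost at Q* = (D/Q*)S + (Q*/2)H = √(2DSH) ≈ €11,563.69.
Cost at Q = 440: (29,000/440)×159 + (440/2)×14.5 = €10,479.55 + €3,190.00 = €13,669.55.
Excess = €13,669.55 − €11,563.69 = €2,105.85.

Extra cost ≈ €2,105.85 per year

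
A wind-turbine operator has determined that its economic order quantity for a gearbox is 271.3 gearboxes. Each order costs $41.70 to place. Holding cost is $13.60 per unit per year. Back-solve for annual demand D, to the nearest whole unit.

D ≈ 12,003 gearboxes per year

Squaring Q* = √(2DS/H) gives Q*² = 2DS/H.
From Q* = √(2DS/H): D = Q*²H / (2S) = 271.3² × 13.6 / (2 × 41.7) = 12002.520.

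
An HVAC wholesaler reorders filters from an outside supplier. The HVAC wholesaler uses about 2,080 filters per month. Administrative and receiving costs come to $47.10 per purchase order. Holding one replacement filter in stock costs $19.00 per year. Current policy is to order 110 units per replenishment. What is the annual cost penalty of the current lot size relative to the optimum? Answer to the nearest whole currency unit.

Annual demand D = 2,080 × 12 = 24,960.
EOQ = √(2DS/H) = √(2 × 24,960 × 47.1 / 19) ≈ 351.78.
Cost at Q* = (D/Q*)S + (Q*/2)H = √(2DSH) ≈ $6,683.82.
Cost at Q = 110: (24,960/110)×47.1 + (110/2)×19 = $10,687.42 + $1,045.00 = $11,732.42.
Excess = $11,732.42 − $6,683.82 = $5,048.60.

Extra cost ≈ $5,049 per year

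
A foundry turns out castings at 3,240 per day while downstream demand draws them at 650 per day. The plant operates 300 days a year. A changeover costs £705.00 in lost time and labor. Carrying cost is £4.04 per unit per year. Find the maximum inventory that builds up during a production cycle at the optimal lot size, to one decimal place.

Annual demand D = 650 × 300 = 195,000.
Production build-up factor (1 − d/p) = 1 − 650/3,240 = 0.7994.
Q* = √(2DS / (H(1 − d/p))) = √(2 × 195,000 × 705 / (4.04 × 0.7994)).
= √(274,950,000 / 3.2295) ≈ 9226.963.
Maximum inventory = Q*(1 − d/p) = 9226.963 × 0.7994 ≈ 7375.875.

I_max ≈ 7,375.9 castings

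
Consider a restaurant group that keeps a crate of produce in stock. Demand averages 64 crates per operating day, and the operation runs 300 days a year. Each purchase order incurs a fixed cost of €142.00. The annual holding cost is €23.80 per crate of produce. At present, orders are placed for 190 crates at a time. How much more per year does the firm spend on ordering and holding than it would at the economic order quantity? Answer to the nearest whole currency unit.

Annual demand D = 64 × 300 = 19,200.
EOQ = √(2DS/H) = √(2 × 19,200 × 142 / 23.8) ≈ 478.65.
Cost at Q* = (D/Q*)S + (Q*/2)H = √(2DSH) ≈ €11,391.96.
Cost at Q = 190: (19,200/190)×142 + (190/2)×23.8 = €14,349.47 + €2,261.00 = €16,610.47.
Excess = €16,610.47 − €11,391.96 = €5,218.52.

Extra cost ≈ €5,219 per year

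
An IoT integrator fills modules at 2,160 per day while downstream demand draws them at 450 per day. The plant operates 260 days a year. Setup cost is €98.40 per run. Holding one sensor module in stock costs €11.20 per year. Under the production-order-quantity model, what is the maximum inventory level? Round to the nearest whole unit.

I_max ≈ 1,276 modules

Annual demand D = 450 × 260 = 117,000.
Production build-up factor (1 − d/p) = 1 − 450/2,160 = 0.7917.
Q* = √(2DS / (H(1 − d/p))) = √(2 × 117,000 × 98.4 / (11.2 × 0.7917)).
= √(23,025,600 / 8.8667) ≈ 1611.481.
Maximum inventory = Q*(1 − d/p) = 1611.481 × 0.7917 ≈ 1275.756.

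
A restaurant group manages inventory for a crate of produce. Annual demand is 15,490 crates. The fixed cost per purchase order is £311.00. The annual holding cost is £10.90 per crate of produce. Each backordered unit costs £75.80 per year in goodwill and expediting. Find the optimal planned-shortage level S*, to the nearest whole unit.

With planned backorders, Q* = √(2DS/H) · √((H+B)/B).
√(2DS/H) = √(2 × 15,490 × 311 / 10.9) = 940.173.
√((H+B)/B) = √((10.9+75.8)/75.8) = 1.0695.
Q* ≈ 1005.501.
S* = Q* · H/(H+B) = 1005.501 × 10.9/86.7 ≈ 126.412.

S* ≈ 126 crates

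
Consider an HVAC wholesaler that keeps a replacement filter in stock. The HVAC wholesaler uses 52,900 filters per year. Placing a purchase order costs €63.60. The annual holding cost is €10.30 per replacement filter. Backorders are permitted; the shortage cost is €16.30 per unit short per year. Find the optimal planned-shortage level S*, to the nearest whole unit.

With planned backorders, Q* = √(2DS/H) · √((H+B)/B).
√(2DS/H) = √(2 × 52,900 × 63.6 / 10.3) = 808.263.
√((H+B)/B) = √((10.3+16.3)/16.3) = 1.2775.
Q* ≈ 1032.523.
S* = Q* · H/(H+B) = 1032.523 × 10.3/26.6 ≈ 399.812.

S* ≈ 400 filters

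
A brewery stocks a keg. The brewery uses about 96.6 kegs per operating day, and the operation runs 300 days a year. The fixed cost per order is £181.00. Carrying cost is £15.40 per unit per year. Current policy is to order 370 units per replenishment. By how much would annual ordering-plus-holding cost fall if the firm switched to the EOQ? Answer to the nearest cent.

Extra cost ≈ £4,315.17 per year

Annual demand D = 96.6 × 300 = 28,980.
EOQ = √(2DS/H) = √(2 × 28,980 × 181 / 15.4) ≈ 825.36.
Cost at Q* = (D/Q*)S + (Q*/2)H = √(2DSH) ≈ £12,710.54.
Cost at Q = 370: (28,980/370)×181 + (370/2)×15.4 = £14,176.70 + £2,849.00 = £17,025.70.
Excess = £17,025.70 − £12,710.54 = £4,315.17.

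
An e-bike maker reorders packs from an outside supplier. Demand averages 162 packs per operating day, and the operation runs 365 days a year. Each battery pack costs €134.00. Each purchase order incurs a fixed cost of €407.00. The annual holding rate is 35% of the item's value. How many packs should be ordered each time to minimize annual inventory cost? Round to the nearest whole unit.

Annual demand D = 162 × 365 = 59,130.
Holding cost H = 0.35 × €134.00 = €46.9000 per unit per year.
EOQ = √(2DS / H) = √(2 × 59,130 × 407 / 46.9).
= √(48,131,820 / 46.9) = √1,026,264.8188 ≈ 1013.047.

Q* ≈ 1,013 packs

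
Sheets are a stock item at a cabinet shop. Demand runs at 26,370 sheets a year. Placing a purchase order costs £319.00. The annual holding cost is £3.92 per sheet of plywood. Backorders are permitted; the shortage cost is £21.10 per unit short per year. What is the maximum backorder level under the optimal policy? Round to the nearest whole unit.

With planned backorders, Q* = √(2DS/H) · √((H+B)/B).
√(2DS/H) = √(2 × 26,370 × 319 / 3.92) = 2071.679.
√((H+B)/B) = √((3.92+21.1)/21.1) = 1.0889.
Q* ≈ 2255.926.
S* = Q* · H/(H+B) = 2255.926 × 3.92/25.02 ≈ 353.446.

S* ≈ 353 sheets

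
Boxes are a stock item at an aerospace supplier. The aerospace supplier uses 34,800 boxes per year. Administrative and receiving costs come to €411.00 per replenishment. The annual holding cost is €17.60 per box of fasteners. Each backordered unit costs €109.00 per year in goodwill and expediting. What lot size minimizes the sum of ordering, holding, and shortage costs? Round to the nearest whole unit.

With planned backorders, Q* = √(2DS/H) · √((H+B)/B).
√(2DS/H) = √(2 × 34,800 × 411 / 17.6) = 1274.880.
√((H+B)/B) = √((17.6+109)/109) = 1.0777.
Q* ≈ 1373.956.

Q* ≈ 1,374 boxes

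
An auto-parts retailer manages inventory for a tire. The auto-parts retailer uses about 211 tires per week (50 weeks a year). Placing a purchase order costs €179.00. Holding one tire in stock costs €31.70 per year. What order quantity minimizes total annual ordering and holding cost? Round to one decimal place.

Annual demand D = 211 × 50 = 10,550.
EOQ = √(2DS / H) = √(2 × 10,550 × 179 / 31.7).
= √(3,776,900 / 31.7) = √119,145.1104 ≈ 345.174.

Q* ≈ 345.2 tires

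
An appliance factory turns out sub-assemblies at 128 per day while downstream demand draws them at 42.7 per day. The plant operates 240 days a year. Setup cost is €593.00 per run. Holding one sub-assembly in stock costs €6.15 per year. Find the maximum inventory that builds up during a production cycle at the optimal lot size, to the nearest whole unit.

Annual demand D = 42.7 × 240 = 10,248.
Production build-up factor (1 − d/p) = 1 − 42.7/128 = 0.6664.
Q* = √(2DS / (H(1 − d/p))) = √(2 × 10,248 × 593 / (6.15 × 0.6664)).
= √(12,154,128 / 4.0984) ≈ 1722.086.
Maximum inventory = Q*(1 − d/p) = 1722.086 × 0.6664 ≈ 1147.609.

I_max ≈ 1,148 sub-assemblies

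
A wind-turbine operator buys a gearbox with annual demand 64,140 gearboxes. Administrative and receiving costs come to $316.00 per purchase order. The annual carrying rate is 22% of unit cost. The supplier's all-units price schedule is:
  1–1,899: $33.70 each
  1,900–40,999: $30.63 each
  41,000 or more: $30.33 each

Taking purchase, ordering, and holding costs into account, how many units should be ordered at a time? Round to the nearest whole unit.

Q* ≈ 2,453 gearboxes

Holding cost per unit per year at price C is H = 0.22·C.
Candidates are each tier's EOQ (if it falls in that tier) and each price-break quantity.
Tier 1 ($33.70): EOQ = 2338.3 exceeds tier's upper bound 1899, so this tier is dominated.
EOQ at $30.63 = 2452.7 (feasible in tier 2): TC = 64,140×$30.63 + (64,140/2452.7)×316 + (2452.7/2)×0.22×$30.63 = $1,981,135.73.
EOQ at $30.33 = 2464.8 < 41000, so use break Q=41000: TC = 64,140×$30.33 + (64,140/41000.0)×316 + (41000.0/2)×0.22×$30.33 = $2,082,648.85.
Lowest total cost is $1,981,135.73 at Q = 2452.7.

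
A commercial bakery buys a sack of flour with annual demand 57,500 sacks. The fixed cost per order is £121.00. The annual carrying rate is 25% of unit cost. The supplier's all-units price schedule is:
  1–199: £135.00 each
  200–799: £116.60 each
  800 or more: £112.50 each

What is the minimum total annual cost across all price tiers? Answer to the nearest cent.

Holding cost per unit per year at price C is H = 0.25·C.
Candidates are each tier's EOQ (if it falls in that tier) and each price-break quantity.
Tier 1 (£135.00): EOQ = 642.1 exceeds tier's upper bound 199, so this tier is dominated.
EOQ at £116.60 = 690.9 (feasible in tier 2): TC = 57,500×£116.60 + (57,500/690.9)×121 + (690.9/2)×0.25×£116.60 = £6,724,640.07.
EOQ at £112.50 = 703.4 < 800, so use break Q=800: TC = 57,500×£112.50 + (57,500/800.0)×121 + (800.0/2)×0.25×£112.50 = £6,488,696.88.
Lowest total cost among the candidates is at Q = 800.0.

TC* ≈ £6,488,696.88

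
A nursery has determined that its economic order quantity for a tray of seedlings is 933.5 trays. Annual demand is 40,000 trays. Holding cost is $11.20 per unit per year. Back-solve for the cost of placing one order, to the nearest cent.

S ≈ $122.00

Invert the EOQ relation Q*² = 2DS/H.
From Q* = √(2DS/H): S = Q*²H / (2D) = 933.5² × 11.2 / (2 × 40,000) = 121.9991.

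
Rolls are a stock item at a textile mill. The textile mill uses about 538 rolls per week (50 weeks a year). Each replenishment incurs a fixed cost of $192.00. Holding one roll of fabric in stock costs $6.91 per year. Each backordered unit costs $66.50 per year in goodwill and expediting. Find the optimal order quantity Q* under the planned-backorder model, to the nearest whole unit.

Annual demand D = 538 × 50 = 26,900.
With planned backorders, Q* = √(2DS/H) · √((H+B)/B).
√(2DS/H) = √(2 × 26,900 × 192 / 6.91) = 1222.652.
√((H+B)/B) = √((6.91+66.5)/66.5) = 1.0507.
Q* ≈ 1284.605.

Q* ≈ 1,285 rolls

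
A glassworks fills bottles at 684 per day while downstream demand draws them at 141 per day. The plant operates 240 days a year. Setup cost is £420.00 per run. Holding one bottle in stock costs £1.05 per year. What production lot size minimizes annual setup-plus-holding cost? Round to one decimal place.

Annual demand D = 141 × 240 = 33,840.
Production build-up factor (1 − d/p) = 1 − 141/684 = 0.7939.
Q* = √(2DS / (H(1 − d/p))) = √(2 × 33,840 × 420 / (1.05 × 0.7939)).
= √(28,425,600 / 0.8336) ≈ 5839.670.

Q* ≈ 5,839.7 bottles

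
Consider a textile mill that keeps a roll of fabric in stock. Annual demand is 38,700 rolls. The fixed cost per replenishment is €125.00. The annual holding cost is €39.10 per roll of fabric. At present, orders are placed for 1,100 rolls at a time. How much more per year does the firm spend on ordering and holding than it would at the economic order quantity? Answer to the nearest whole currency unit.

Extra cost ≈ €6,453 per year

EOQ = √(2DS/H) = √(2 × 38,700 × 125 / 39.1) ≈ 497.44.
Cost at Q* = (D/Q*)S + (Q*/2)H = √(2DSH) ≈ €19,449.74.
Cost at Q = 1,100: (38,700/1,100)×125 + (1,100/2)×39.1 = €4,397.73 + €21,505.00 = €25,902.73.
Excess = €25,902.73 − €19,449.74 = €6,452.98.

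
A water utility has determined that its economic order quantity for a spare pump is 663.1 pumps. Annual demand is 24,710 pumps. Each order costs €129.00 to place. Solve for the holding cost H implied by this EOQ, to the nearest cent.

Squaring Q* = √(2DS/H) gives Q*² = 2DS/H.
From Q* = √(2DS/H): H = 2DS / Q*² = 2 × 24,710 × 129 / 663.1² = 14.4989.

H ≈ €14.50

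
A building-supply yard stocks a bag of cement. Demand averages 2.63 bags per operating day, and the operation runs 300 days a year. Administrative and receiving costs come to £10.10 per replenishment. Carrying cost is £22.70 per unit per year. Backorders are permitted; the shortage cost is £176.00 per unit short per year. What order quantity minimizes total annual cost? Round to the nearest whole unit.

Q* ≈ 28 bags

Annual demand D = 2.63 × 300 = 789.
With planned backorders, Q* = √(2DS/H) · √((H+B)/B).
√(2DS/H) = √(2 × 789 × 10.1 / 22.7) = 26.497.
√((H+B)/B) = √((22.7+176)/176) = 1.0625.
Q* ≈ 28.154.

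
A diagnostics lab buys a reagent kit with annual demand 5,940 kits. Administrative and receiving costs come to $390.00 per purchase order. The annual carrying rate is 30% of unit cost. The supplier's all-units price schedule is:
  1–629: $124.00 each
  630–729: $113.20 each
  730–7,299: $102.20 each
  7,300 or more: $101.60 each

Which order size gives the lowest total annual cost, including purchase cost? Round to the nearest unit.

Q* ≈ 730 kits

Holding cost per unit per year at price C is H = 0.30·C.
Evaluate total cost at each tier's feasible EOQ or, if the EOQ is below the tier, at the tier's minimum quantity.
EOQ at $124.00 = 352.9 (feasible in tier 1): TC = 5,940×$124.00 + (5,940/352.9)×390 + (352.9/2)×0.30×$124.00 = $749,688.41.
EOQ at $113.20 = 369.4 < 630, so use break Q=630: TC = 5,940×$113.20 + (5,940/630.0)×390 + (630.0/2)×0.30×$113.20 = $686,782.54.
EOQ at $102.20 = 388.7 < 730, so use break Q=730: TC = 5,940×$102.20 + (5,940/730.0)×390 + (730.0/2)×0.30×$102.20 = $621,432.32.
EOQ at $101.60 = 389.9 < 7300, so use break Q=7300: TC = 5,940×$101.60 + (5,940/7300.0)×390 + (7300.0/2)×0.30×$101.60 = $715,073.34.
Lowest total cost is $621,432.32 at Q = 730.0.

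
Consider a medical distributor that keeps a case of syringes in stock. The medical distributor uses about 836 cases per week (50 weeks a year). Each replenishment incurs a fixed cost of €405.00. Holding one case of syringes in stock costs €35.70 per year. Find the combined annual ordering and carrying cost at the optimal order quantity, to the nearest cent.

TC* ≈ €34,766.80

Annual demand D = 836 × 50 = 41,800.
The optimal lot size = √(2DS/H) = √(2 × 41,800 × 405 / 35.7) ≈ 973.86.
At the optimum the two cost components are equal, so total cost = 2·(Q*/2)H = Q*·H.
Minimum total = √(2DSH) = √(2 × 41,800 × 405 × 35.7) ≈ 34766.803.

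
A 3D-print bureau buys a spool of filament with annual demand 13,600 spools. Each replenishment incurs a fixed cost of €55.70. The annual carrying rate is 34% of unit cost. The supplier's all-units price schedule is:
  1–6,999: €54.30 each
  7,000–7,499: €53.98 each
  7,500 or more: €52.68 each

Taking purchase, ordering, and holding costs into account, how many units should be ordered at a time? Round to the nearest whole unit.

Q* ≈ 286 spools

Holding cost per unit per year at price C is H = 0.34·C.
Evaluate total cost at each tier's feasible EOQ or, if the EOQ is below the tier, at the tier's minimum quantity.
EOQ at €54.30 = 286.5 (feasible in tier 1): TC = 13,600×€54.30 + (13,600/286.5)×55.7 + (286.5/2)×0.34×€54.30 = €743,768.73.
EOQ at €53.98 = 287.3 < 7000, so use break Q=7000: TC = 13,600×€53.98 + (13,600/7000.0)×55.7 + (7000.0/2)×0.34×€53.98 = €798,472.42.
EOQ at €52.68 = 290.8 < 7500, so use break Q=7500: TC = 13,600×€52.68 + (13,600/7500.0)×55.7 + (7500.0/2)×0.34×€52.68 = €783,716.00.
Lowest total cost is €743,768.73 at Q = 286.5.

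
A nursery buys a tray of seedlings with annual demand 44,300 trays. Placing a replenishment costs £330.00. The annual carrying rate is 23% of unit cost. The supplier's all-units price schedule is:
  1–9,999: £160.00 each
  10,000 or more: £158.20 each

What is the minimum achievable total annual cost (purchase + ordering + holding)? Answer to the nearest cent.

Holding cost per unit per year at price C is H = 0.23·C.
Candidates are each tier's EOQ (if it falls in that tier) and each price-break quantity.
EOQ at £160.00 = 891.4 (feasible in tier 1): TC = 44,300×£160.00 + (44,300/891.4)×330 + (891.4/2)×0.23×£160.00 = £7,120,801.80.
EOQ at £158.20 = 896.4 < 10000, so use break Q=10000: TC = 44,300×£158.20 + (44,300/10000.0)×330 + (10000.0/2)×0.23×£158.20 = £7,191,651.90.
Lowest total cost among the candidates is at Q = 891.4.

TC* ≈ £7,120,801.80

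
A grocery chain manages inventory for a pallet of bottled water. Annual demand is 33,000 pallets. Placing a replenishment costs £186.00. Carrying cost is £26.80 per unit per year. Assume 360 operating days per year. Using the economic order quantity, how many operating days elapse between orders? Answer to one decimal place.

T ≈ 7.4 days

The optimal lot size = √(2DS/H) = √(2 × 33,000 × 186 / 26.8) ≈ 676.80.
Cycle time = Q*/D × 360 = 676.80 / 33,000 × 360 ≈ 7.383 days.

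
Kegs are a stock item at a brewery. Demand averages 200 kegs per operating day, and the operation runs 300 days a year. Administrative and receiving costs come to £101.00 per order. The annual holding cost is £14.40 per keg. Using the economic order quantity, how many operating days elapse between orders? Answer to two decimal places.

Annual demand D = 200 × 300 = 60,000.
The optimal lot size = √(2DS/H) = √(2 × 60,000 × 101 / 14.4) ≈ 917.42.
Cycle time = Q*/D × 300 = 917.42 / 60,000 × 300 ≈ 4.587 days.

T ≈ 4.59 days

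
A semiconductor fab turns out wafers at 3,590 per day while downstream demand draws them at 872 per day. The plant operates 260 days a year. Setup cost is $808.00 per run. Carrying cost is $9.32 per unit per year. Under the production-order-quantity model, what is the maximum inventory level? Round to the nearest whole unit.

Annual demand D = 872 × 260 = 226,720.
Production build-up factor (1 − d/p) = 1 − 872/3,590 = 0.7571.
Q* = √(2DS / (H(1 − d/p))) = √(2 × 226,720 × 808 / (9.32 × 0.7571)).
= √(366,379,520 / 7.0562) ≈ 7205.766.
Maximum inventory = Q*(1 − d/p) = 7205.766 × 0.7571 ≈ 5455.507.

I_max ≈ 5,456 wafers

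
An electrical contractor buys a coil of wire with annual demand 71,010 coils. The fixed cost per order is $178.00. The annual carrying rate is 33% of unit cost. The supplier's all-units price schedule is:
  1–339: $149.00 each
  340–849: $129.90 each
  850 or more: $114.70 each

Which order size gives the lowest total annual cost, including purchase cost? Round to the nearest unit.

Holding cost per unit per year at price C is H = 0.33·C.
Candidates are each tier's EOQ (if it falls in that tier) and each price-break quantity.
Tier 1 ($149.00): EOQ = 717.0 exceeds tier's upper bound 339, so this tier is dominated.
EOQ at $129.90 = 767.9 (feasible in tier 2): TC = 71,010×$129.90 + (71,010/767.9)×178 + (767.9/2)×0.33×$129.90 = $9,257,117.97.
EOQ at $114.70 = 817.2 < 850, so use break Q=850: TC = 71,010×$114.70 + (71,010/850.0)×178 + (850.0/2)×0.33×$114.70 = $8,175,804.00.
Lowest total cost is $8,175,804.00 at Q = 850.0.

Q* ≈ 850 coils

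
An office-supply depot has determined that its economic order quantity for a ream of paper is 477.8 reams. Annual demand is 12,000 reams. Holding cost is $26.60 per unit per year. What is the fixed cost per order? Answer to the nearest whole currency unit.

Invert the EOQ relation Q*² = 2DS/H.
From Q* = √(2DS/H): S = Q*²H / (2D) = 477.8² × 26.6 / (2 × 12,000) = 253.0246.

S ≈ $253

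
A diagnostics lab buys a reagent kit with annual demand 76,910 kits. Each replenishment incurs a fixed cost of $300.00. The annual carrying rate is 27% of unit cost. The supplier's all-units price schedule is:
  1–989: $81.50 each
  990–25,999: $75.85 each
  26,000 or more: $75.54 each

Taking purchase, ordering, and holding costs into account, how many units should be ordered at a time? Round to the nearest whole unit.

Q* ≈ 1,501 kits

Holding cost per unit per year at price C is H = 0.27·C.
For each price level, check whether its EOQ is feasible; otherwise the best quantity at that price is the breakpoint.
Tier 1 ($81.50): EOQ = 1448.1 exceeds tier's upper bound 989, so this tier is dominated.
EOQ at $75.85 = 1501.1 (feasible in tier 2): TC = 76,910×$75.85 + (76,910/1501.1)×300 + (1501.1/2)×0.27×$75.85 = $5,864,365.12.
EOQ at $75.54 = 1504.2 < 26000, so use break Q=26000: TC = 76,910×$75.54 + (76,910/26000.0)×300 + (26000.0/2)×0.27×$75.54 = $6,075,814.22.
Lowest total cost is $5,864,365.12 at Q = 1501.1.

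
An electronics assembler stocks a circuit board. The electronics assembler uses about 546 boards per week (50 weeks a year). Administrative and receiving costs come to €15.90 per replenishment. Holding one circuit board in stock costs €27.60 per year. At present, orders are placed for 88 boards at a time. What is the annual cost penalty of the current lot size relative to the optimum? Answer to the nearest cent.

Extra cost ≈ €1,252.05 per year

Annual demand D = 546 × 50 = 27,300.
EOQ = √(2DS/H) = √(2 × 27,300 × 15.9 / 27.6) ≈ 177.35.
Cost at Q* = (D/Q*)S + (Q*/2)H = √(2DSH) ≈ €4,894.96.
Cost at Q = 88: (27,300/88)×15.9 + (88/2)×27.6 = €4,932.61 + €1,214.40 = €6,147.01.
Excess = €6,147.01 − €4,894.96 = €1,252.05.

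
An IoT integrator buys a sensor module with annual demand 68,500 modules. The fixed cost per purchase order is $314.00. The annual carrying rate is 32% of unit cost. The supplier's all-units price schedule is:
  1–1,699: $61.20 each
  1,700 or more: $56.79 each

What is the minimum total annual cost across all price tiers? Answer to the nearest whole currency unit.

Holding cost per unit per year at price C is H = 0.32·C.
Candidates are each tier's EOQ (if it falls in that tier) and each price-break quantity.
EOQ at $61.20 = 1482.1 (feasible in tier 1): TC = 68,500×$61.20 + (68,500/1482.1)×314 + (1482.1/2)×0.32×$61.20 = $4,221,225.24.
EOQ at $56.79 = 1538.6 < 1700, so use break Q=1700: TC = 68,500×$56.79 + (68,500/1700.0)×314 + (1700.0/2)×0.32×$56.79 = $3,918,214.23.
Lowest total cost among the candidates is at Q = 1700.0.

TC* ≈ $3,918,214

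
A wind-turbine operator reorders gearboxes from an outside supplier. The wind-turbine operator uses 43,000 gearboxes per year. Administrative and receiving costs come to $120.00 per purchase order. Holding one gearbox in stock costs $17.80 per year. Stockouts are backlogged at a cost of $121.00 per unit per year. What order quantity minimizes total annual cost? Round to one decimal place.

With planned backorders, Q* = √(2DS/H) · √((H+B)/B).
√(2DS/H) = √(2 × 43,000 × 120 / 17.8) = 761.430.
√((H+B)/B) = √((17.8+121)/121) = 1.0710.
Q* ≈ 815.515.

Q* ≈ 815.5 gearboxes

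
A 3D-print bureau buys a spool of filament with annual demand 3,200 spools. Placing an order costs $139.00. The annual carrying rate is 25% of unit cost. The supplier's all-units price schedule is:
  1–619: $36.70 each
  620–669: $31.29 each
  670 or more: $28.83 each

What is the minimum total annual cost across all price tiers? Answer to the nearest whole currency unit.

TC* ≈ $95,334

Holding cost per unit per year at price C is H = 0.25·C.
For each price level, check whether its EOQ is feasible; otherwise the best quantity at that price is the breakpoint.
EOQ at $36.70 = 311.4 (feasible in tier 1): TC = 3,200×$36.70 + (3,200/311.4)×139 + (311.4/2)×0.25×$36.70 = $120,296.94.
EOQ at $31.29 = 337.2 < 620, so use break Q=620: TC = 3,200×$31.29 + (3,200/620.0)×139 + (620.0/2)×0.25×$31.29 = $103,270.39.
EOQ at $28.83 = 351.3 < 670, so use break Q=670: TC = 3,200×$28.83 + (3,200/670.0)×139 + (670.0/2)×0.25×$28.83 = $95,334.39.
Lowest total cost among the candidates is at Q = 670.0.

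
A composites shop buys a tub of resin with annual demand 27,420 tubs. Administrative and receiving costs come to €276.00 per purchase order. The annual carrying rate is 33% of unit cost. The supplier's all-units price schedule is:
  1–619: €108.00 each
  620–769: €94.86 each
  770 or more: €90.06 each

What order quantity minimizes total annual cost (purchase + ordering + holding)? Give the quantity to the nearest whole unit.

Holding cost per unit per year at price C is H = 0.33·C.
Evaluate total cost at each tier's feasible EOQ or, if the EOQ is below the tier, at the tier's minimum quantity.
Tier 1 (€108.00): EOQ = 651.7 exceeds tier's upper bound 619, so this tier is dominated.
EOQ at €94.86 = 695.4 (feasible in tier 2): TC = 27,420×€94.86 + (27,420/695.4)×276 + (695.4/2)×0.33×€94.86 = €2,622,828.36.
EOQ at €90.06 = 713.6 < 770, so use break Q=770: TC = 27,420×€90.06 + (27,420/770.0)×276 + (770.0/2)×0.33×€90.06 = €2,490,715.79.
Lowest total cost is €2,490,715.79 at Q = 770.0.

Q* ≈ 770 tubs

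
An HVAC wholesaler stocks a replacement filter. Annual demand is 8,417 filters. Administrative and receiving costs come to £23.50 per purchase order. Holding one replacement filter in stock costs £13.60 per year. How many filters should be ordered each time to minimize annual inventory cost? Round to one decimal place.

Q* ≈ 170.6 filters

EOQ = √(2DS / H) = √(2 × 8,417 × 23.5 / 13.6).
= √(395,599 / 13.6) = √29,088.1618 ≈ 170.553.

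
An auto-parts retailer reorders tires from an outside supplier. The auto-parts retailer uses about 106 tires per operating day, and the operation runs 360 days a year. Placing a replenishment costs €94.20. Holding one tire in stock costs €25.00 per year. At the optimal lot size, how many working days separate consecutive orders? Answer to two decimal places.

Annual demand D = 106 × 360 = 38,160.
EOQ = √(2DS/H) = √(2 × 38,160 × 94.2 / 25) ≈ 536.26.
Cycle time = Q*/D × 360 = 536.26 / 38,160 × 360 ≈ 5.059 days.

T ≈ 5.06 days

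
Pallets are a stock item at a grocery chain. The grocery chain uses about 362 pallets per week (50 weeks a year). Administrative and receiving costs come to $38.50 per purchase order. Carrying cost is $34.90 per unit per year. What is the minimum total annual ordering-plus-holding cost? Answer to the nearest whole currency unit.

TC* ≈ $6,974

Annual demand D = 362 × 50 = 18,100.
EOQ = √(2DS/H) = √(2 × 18,100 × 38.5 / 34.9) ≈ 199.84.
At Q*, ordering cost (D/Q*)S equals holding cost (Q*/2)H, each = √(DSH/2).
Minimum total = √(2DSH) = √(2 × 18,100 × 38.5 × 34.9) ≈ 6974.248.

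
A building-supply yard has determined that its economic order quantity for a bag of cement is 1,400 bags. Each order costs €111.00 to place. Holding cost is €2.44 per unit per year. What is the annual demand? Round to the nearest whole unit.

D ≈ 21,542 bags per year

Invert the EOQ relation Q*² = 2DS/H.
From Q* = √(2DS/H): D = Q*²H / (2S) = 1,400² × 2.44 / (2 × 111) = 21542.342.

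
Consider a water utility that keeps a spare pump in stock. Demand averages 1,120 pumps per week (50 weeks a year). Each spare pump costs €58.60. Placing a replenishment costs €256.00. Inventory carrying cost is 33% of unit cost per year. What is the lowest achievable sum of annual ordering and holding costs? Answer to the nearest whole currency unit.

Annual demand D = 1,120 × 50 = 56,000.
Holding cost H = 0.33 × €58.60 = €19.3380 per unit per year.
The optimal lot size = √(2DS/H) = √(2 × 56,000 × 256 / 19.338) ≈ 1217.65.
At Q*, ordering cost (D/Q*)S equals holding cost (Q*/2)H, each = √(DSH/2).
Minimum total = √(2DSH) = √(2 × 56,000 × 256 × 19.338) ≈ 23546.956.

TC* ≈ €23,547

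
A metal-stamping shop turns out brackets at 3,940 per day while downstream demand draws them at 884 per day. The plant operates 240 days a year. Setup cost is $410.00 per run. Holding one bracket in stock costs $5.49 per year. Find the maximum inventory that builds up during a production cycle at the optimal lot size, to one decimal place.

I_max ≈ 4,957.7 brackets

Annual demand D = 884 × 240 = 212,160.
Production build-up factor (1 − d/p) = 1 − 884/3,940 = 0.7756.
Q* = √(2DS / (H(1 − d/p))) = √(2 × 212,160 × 410 / (5.49 × 0.7756)).
= √(173,971,200 / 4.2582) ≈ 6391.811.
Maximum inventory = Q*(1 − d/p) = 6391.811 × 0.7756 ≈ 4957.709.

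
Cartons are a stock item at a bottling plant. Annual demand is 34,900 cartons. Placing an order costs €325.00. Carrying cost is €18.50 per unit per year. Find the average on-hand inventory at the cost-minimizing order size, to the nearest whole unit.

Average inventory ≈ 554 cartons

EOQ = √(2DS/H) = √(2 × 34,900 × 325 / 18.5) ≈ 1107.35.
Average inventory = Q*/2 ≈ 1107.35 / 2 = 553.673.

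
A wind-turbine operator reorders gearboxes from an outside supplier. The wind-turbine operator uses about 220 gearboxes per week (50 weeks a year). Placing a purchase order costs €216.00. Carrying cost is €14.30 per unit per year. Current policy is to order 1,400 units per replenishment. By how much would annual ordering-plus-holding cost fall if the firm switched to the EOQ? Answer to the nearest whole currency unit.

Extra cost ≈ €3,464 per year

Annual demand D = 220 × 50 = 11,000.
EOQ = √(2DS/H) = √(2 × 11,000 × 216 / 14.3) ≈ 576.46.
Cost at Q* = (D/Q*)S + (Q*/2)H = √(2DSH) ≈ €8,243.40.
Cost at Q = 1,400: (11,000/1,400)×216 + (1,400/2)×14.3 = €1,697.14 + €10,010.00 = €11,707.14.
Excess = €11,707.14 − €8,243.40 = €3,463.75.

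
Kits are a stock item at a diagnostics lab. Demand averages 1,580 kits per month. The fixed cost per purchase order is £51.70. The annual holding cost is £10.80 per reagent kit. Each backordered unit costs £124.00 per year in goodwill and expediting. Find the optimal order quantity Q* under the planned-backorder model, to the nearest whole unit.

Annual demand D = 1,580 × 12 = 18,960.
With planned backorders, Q* = √(2DS/H) · √((H+B)/B).
√(2DS/H) = √(2 × 18,960 × 51.7 / 10.8) = 426.057.
√((H+B)/B) = √((10.8+124)/124) = 1.0426.
Q* ≈ 444.224.

Q* ≈ 444 kits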